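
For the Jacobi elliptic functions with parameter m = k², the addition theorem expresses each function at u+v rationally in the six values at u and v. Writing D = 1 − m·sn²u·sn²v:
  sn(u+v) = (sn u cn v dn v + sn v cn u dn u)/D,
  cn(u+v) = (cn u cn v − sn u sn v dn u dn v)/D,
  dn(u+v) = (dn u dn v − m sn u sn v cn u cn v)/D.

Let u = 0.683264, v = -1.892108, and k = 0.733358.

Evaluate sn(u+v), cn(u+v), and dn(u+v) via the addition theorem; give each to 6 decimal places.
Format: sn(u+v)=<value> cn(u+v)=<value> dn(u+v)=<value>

sn(u+v)=-0.887075 cn(u+v)=0.461625 dn(u+v)=0.759469

sn u = 0.6110870002677053, cn u = 0.7915634390898922, dn u = 0.8939606113645537
sn v = -0.9999951135455634, cn v = -0.003126161383526076, dn v = 0.6798465266734418
m = k² = 0.537813956164
D = 1 − m·sn²u·sn²v = 0.7991675374030285
sn(u+v) = (sn u·cn v·dn v + sn v·cn u·dn u)/D = -0.708921827444927/0.7991675374030285 = -0.8870753556239739
cn(u+v) = (cn u·cn v − sn u·sn v·dn u·dn v)/D = 0.3689154312453819/0.7991675374030285 = 0.4616246456208769
dn(u+v) = (dn u·dn v − m·sn u·sn v·cn u·cn v)/D = 0.6069427553094131/0.7991675374030285 = 0.7594687307766926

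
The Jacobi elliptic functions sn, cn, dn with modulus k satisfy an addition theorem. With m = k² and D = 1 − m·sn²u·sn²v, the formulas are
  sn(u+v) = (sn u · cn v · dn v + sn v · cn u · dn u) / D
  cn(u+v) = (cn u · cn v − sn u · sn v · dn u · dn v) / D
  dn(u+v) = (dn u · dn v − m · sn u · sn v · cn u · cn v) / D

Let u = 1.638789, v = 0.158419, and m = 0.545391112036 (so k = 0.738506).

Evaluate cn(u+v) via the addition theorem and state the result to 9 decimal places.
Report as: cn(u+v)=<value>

cn(u+v)=0.065654179

sn u = 0.9849900961189916, cn u = 0.1726108645117673, dn u = 0.6861913357104337
sn v = 0.1574023496912894, cn v = 0.9875345565151941, dn v = 0.9932208529192937
m = k² = 0.545391112036
D = 1 − m·sn²u·sn²v = 0.9868902561507182
cn(u+v) = (cn u·cn v − sn u·sn v·dn u·dn v)/D = 0.06479346927809037/0.9868902561507182 = 0.06565417874405996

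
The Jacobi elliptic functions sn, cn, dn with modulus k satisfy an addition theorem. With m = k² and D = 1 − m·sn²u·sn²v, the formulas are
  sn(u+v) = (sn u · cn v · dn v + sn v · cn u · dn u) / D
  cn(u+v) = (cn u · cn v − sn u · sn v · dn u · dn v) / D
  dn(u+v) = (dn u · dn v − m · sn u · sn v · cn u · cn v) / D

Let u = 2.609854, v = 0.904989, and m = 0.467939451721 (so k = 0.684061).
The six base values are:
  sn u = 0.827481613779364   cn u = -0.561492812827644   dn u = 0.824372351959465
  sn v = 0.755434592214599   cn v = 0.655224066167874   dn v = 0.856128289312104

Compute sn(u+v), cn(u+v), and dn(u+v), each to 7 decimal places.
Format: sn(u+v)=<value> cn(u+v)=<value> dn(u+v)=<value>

m = k² = 0.467939451721
D = 1 − m·sn²u·sn²v = 0.8171478366312137
sn(u+v) = (sn u·cn v·dn v + sn v·cn u·dn u)/D = 0.1145057369005777/0.8171478366312137 = 0.1401285443924576
cn(u+v) = (cn u·cn v − sn u·sn v·dn u·dn v)/D = -0.8090853002792279/0.8171478366312137 = -0.9901333198344812
dn(u+v) = (dn u·dn v − m·sn u·sn v·cn u·cn v)/D = 0.8133850065886285/0.8171478366312137 = 0.9953951661206155

sn(u+v)=0.1401285 cn(u+v)=-0.9901333 dn(u+v)=0.9953952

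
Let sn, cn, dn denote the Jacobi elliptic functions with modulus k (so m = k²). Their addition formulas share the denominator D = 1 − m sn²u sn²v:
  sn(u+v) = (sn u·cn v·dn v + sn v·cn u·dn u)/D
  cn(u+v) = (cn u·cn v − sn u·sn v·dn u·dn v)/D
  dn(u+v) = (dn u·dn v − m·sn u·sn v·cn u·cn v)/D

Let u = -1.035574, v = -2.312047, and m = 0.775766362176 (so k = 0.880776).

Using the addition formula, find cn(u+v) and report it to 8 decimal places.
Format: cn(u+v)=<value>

sn u = -0.7962390205678776, cn u = 0.6049821667827136, dn u = 0.7128581774448275
sn v = -0.9987217666435975, cn v = -0.05054535421076382, dn v = 0.4756212686542462
m = k² = 0.775766362176
D = 1 − m·sn²u·sn²v = 0.5094233328054909
cn(u+v) = (cn u·cn v − sn u·sn v·dn u·dn v)/D = -0.3001992059121701/0.5094233328054909 = -0.5892922184363172

cn(u+v)=-0.58929222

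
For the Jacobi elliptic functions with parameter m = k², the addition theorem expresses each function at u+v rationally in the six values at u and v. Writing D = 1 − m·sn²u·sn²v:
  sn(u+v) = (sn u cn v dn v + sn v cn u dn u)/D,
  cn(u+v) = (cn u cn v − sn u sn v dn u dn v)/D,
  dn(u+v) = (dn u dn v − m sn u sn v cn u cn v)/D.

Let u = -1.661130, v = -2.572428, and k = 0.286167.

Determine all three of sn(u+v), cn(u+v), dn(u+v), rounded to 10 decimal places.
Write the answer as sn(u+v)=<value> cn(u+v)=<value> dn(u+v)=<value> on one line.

sn(u+v)=0.8482280604 cn(u+v)=-0.5296311523 dn(u+v)=0.9700926648

sn u = -0.9985294333252943, cn u = -0.05421227520651331, dn u = 0.9583053401653263
sn v = -0.5918736359733053, cn v = -0.806030768047808, dn v = 0.9855517287571966
m = k² = 0.081891551889
D = 1 − m·sn²u·sn²v = 0.9713965226327741
sn(u+v) = (sn u·cn v·dn v + sn v·cn u·dn u)/D = 0.8239657882924824/0.9713965226327741 = 0.8482280604209798
cn(u+v) = (cn u·cn v − sn u·sn v·dn u·dn v)/D = -0.514481859647737/0.9713965226327741 = -0.5296311523262795
dn(u+v) = (dn u·dn v − m·sn u·sn v·cn u·cn v)/D = 0.9423446412383934/0.9713965226327741 = 0.9700926648207043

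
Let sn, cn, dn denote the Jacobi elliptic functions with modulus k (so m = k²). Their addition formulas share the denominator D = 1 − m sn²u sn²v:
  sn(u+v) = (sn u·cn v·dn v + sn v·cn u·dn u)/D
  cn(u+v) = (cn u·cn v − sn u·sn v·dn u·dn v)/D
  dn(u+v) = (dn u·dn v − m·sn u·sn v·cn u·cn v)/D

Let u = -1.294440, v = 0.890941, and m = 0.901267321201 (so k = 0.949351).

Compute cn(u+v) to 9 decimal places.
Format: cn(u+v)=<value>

sn u = -0.8729554365138136, cn u = 0.4877999650071504, dn u = 0.55963216637386
sn v = 0.7185622600226417, cn v = 0.6954626362869205, dn v = 0.731195659510227
m = k² = 0.901267321201
D = 1 − m·sn²u·sn²v = 0.6453772611333441
cn(u+v) = (cn u·cn v − sn u·sn v·dn u·dn v)/D = 0.5959270754851609/0.6453772611333441 = 0.9233778618705222

cn(u+v)=0.923377862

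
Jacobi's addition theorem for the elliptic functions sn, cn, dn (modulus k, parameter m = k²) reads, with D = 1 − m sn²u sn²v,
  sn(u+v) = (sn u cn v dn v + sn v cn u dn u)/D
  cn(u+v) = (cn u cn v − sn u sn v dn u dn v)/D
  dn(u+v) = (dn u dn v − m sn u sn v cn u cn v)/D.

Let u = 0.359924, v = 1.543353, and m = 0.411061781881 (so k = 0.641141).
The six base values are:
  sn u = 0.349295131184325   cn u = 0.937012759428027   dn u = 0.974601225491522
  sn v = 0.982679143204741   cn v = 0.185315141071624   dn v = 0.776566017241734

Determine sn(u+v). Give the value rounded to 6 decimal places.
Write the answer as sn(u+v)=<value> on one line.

sn(u+v)=0.995894

m = k² = 0.411061781881
D = 1 − m·sn²u·sn²v = 0.9515698692411206
sn(u+v) = (sn u·cn v·dn v + sn v·cn u·dn u)/D = 0.9476630055554028/0.9515698692411206 = 0.995894296559817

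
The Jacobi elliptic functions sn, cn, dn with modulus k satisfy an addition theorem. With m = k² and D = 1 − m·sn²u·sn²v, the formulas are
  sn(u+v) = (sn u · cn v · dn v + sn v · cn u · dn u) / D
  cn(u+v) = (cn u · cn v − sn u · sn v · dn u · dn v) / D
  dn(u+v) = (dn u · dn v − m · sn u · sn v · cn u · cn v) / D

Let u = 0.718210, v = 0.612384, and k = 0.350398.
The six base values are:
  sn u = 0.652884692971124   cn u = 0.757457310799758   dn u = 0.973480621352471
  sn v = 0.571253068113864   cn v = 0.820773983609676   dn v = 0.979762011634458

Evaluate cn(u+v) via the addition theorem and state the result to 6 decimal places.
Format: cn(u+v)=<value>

cn(u+v)=0.270599

m = k² = 0.122778758404
D = 1 − m·sn²u·sn²v = 0.9829213593102663
cn(u+v) = (cn u·cn v − sn u·sn v·dn u·dn v)/D = 0.2659774409926097/0.9829213593102663 = 0.2705989024180438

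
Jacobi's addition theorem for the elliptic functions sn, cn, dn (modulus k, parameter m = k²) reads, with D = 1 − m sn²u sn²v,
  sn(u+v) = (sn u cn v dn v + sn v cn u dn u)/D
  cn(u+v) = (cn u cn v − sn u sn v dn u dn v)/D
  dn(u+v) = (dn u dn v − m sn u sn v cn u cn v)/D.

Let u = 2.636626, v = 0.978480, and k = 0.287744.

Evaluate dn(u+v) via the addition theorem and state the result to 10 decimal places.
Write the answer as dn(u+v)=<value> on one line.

sn u = 0.5402873017660072, cn u = -0.841480618642169, dn u = 0.9878414909305891
sn v = 0.8236547923438113, cn v = 0.5670915120587445, dn v = 0.9715092292673856
m = k² = 0.082796609536
D = 1 − m·sn²u·sn²v = 0.9836034478929232
dn(u+v) = (dn u·dn v − m·sn u·sn v·cn u·cn v)/D = 0.9772795923678947/0.9836034478929232 = 0.9935707265579686

dn(u+v)=0.9935707266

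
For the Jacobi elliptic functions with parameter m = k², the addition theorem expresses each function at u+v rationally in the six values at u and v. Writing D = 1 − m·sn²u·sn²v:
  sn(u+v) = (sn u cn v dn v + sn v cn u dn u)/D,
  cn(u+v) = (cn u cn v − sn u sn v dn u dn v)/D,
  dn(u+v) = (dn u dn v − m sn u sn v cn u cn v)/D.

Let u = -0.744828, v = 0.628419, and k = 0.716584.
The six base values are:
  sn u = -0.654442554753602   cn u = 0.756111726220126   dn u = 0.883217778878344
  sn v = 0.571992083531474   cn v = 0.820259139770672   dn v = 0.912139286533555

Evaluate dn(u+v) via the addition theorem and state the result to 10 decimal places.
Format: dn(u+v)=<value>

m = k² = 0.513492629056
D = 1 − m·sn²u·sn²v = 0.9280456071777835
dn(u+v) = (dn u·dn v − m·sn u·sn v·cn u·cn v)/D = 0.9248331594917625/0.9280456071777835 = 0.9965384808018324

dn(u+v)=0.9965384808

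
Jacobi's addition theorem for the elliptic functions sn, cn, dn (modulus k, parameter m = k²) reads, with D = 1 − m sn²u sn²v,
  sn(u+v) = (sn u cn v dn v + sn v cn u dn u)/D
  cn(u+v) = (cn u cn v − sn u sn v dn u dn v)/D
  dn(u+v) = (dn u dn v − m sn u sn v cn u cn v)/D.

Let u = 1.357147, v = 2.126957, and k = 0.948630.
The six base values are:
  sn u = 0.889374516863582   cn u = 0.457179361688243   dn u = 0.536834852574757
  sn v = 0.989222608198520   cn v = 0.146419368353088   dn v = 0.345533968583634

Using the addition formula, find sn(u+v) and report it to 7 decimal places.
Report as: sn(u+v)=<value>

sn(u+v)=0.9483571

m = k² = 0.8998988769
D = 1 − m·sn²u·sn²v = 0.3034518556109983
sn(u+v) = (sn u·cn v·dn v + sn v·cn u·dn u)/D = 0.2877807271973127/0.3034518556109983 = 0.9483571178626282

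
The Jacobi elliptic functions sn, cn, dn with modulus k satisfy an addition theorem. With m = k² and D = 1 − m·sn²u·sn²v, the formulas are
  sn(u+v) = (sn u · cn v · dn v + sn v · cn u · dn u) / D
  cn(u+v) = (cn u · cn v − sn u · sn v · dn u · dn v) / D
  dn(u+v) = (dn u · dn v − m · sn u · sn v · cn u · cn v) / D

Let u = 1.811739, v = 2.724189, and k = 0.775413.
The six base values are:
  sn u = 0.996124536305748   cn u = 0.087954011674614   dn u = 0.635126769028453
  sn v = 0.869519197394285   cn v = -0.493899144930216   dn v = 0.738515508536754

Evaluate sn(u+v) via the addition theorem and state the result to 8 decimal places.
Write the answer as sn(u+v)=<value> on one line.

sn(u+v)=-0.57342507

m = k² = 0.601265320569
D = 1 − m·sn²u·sn²v = 0.5489218603141817
sn(u+v) = (sn u·cn v·dn v + sn v·cn u·dn u)/D = -0.314765558815407/0.5489218603141817 = -0.5734250748098233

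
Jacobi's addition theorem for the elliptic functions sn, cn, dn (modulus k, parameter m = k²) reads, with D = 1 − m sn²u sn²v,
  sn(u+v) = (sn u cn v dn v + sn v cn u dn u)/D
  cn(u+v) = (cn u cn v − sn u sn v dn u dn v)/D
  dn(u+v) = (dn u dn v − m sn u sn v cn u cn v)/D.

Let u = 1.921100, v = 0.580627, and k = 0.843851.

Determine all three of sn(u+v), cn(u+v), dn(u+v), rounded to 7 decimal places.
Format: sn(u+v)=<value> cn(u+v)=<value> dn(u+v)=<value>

sn u = 0.9956906043445915, cn u = 0.09273737337180831, dn u = 0.5422541595454356
sn v = 0.5304260128786959, cn v = 0.8477312338598888, dn v = 0.8942336234162119
m = k² = 0.712084510201
D = 1 − m·sn²u·sn²v = 0.8013767949584497
sn(u+v) = (sn u·cn v·dn v + sn v·cn u·dn u)/D = 0.7814766033795108/0.8013767949584497 = 0.9751674971073119
cn(u+v) = (cn u·cn v − sn u·sn v·dn u·dn v)/D = -0.1774798181999852/0.8013767949584497 = -0.221468626639217
dn(u+v) = (dn u·dn v − m·sn u·sn v·cn u·cn v)/D = 0.4553358225724303/0.8013767949584497 = 0.5681919234959116

sn(u+v)=0.9751675 cn(u+v)=-0.2214686 dn(u+v)=0.5681919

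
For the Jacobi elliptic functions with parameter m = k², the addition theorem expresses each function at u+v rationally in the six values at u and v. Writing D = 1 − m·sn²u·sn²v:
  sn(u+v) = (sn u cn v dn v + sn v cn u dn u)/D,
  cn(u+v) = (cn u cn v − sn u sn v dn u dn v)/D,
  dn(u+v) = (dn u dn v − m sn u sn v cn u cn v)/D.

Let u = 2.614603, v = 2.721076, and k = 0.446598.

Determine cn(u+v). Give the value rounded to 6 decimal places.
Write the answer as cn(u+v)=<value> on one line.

cn(u+v)=0.315826

sn u = 0.639321766379801, cn u = -0.7689393207744101, dn u = 0.9583728038287066
sn v = 0.557215159779879, cn v = -0.8303681507087588, dn v = 0.9685417348981731
m = k² = 0.199449773604
D = 1 − m·sn²u·sn²v = 0.9746884712607679
cn(u+v) = (cn u·cn v − sn u·sn v·dn u·dn v)/D = 0.3078323873612017/0.9746884712607679 = 0.3158264373056735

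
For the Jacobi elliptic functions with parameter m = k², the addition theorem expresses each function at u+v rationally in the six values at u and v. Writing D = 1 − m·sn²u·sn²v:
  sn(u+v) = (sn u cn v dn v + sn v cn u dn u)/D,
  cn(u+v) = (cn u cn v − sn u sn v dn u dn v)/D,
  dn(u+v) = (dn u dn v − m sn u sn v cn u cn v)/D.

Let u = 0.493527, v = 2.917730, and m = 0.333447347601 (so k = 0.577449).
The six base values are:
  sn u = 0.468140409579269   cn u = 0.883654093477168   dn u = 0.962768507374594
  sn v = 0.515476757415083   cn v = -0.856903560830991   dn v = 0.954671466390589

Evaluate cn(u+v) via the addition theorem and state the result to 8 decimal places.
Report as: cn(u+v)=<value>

cn(u+v)=-0.99839257

m = k² = 0.333447347601
D = 1 − m·sn²u·sn²v = 0.9805823036854531
cn(u+v) = (cn u·cn v − sn u·sn v·dn u·dn v)/D = -0.9790060814033614/0.9805823036854531 = -0.998392565033891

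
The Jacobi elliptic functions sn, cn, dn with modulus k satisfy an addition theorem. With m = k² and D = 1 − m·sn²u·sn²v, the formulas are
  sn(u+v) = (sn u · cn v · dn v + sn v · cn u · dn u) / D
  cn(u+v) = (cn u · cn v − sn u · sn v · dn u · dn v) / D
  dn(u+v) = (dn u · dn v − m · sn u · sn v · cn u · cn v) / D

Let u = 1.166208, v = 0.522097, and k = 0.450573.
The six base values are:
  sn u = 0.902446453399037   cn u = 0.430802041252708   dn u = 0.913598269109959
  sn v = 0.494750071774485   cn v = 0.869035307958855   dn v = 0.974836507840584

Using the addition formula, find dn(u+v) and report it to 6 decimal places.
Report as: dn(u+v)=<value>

m = k² = 0.203016028329
D = 1 − m·sn²u·sn²v = 0.9595289060175721
dn(u+v) = (dn u·dn v − m·sn u·sn v·cn u·cn v)/D = 0.856673558950705/0.9595289060175721 = 0.892806411123394

dn(u+v)=0.892806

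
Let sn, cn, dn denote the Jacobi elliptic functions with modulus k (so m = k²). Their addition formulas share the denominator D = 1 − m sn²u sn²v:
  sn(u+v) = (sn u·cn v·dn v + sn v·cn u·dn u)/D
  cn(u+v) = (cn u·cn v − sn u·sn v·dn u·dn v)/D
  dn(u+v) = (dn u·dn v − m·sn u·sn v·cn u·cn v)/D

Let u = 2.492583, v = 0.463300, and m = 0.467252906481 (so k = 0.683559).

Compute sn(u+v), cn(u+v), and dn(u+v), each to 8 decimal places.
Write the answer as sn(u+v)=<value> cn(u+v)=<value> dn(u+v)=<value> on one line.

sn(u+v)=0.62471532 cn(u+v)=-0.78085259 dn(u+v)=0.90423756

sn u = 0.8767666596944452, cn u = -0.4809160263998746, dn u = 0.8005082451817848
sn v = 0.4402813244130951, cn v = 0.897859875132557, dn v = 0.9536373129411212
m = k² = 0.467252906481
D = 1 − m·sn²u·sn²v = 0.9303725334179081
sn(u+v) = (sn u·cn v·dn v + sn v·cn u·dn u)/D = 0.5812179746202205/0.9303725334179081 = 0.6247153196634051
cn(u+v) = (cn u·cn v − sn u·sn v·dn u·dn v)/D = -0.7264838036163127/0.9303725334179081 = -0.7808525913242842
dn(u+v) = (dn u·dn v − m·sn u·sn v·cn u·cn v)/D = 0.8412777909322853/0.9303725334179081 = 0.9042375615299867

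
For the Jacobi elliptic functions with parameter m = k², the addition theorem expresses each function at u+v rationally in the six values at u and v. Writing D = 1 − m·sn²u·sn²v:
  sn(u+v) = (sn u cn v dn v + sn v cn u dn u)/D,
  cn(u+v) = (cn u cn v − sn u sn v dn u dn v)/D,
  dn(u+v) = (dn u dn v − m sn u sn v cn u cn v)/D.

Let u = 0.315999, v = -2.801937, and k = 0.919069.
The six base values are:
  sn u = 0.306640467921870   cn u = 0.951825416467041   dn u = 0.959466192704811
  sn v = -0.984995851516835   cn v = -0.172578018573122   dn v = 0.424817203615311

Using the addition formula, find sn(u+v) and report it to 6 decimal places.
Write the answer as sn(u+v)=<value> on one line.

sn(u+v)=-0.999005

m = k² = 0.844687826761
D = 1 − m·sn²u·sn²v = 0.9229408922518454
sn(u+v) = (sn u·cn v·dn v + sn v·cn u·dn u)/D = -0.9220229286325302/0.9229408922518454 = -0.9990053928404065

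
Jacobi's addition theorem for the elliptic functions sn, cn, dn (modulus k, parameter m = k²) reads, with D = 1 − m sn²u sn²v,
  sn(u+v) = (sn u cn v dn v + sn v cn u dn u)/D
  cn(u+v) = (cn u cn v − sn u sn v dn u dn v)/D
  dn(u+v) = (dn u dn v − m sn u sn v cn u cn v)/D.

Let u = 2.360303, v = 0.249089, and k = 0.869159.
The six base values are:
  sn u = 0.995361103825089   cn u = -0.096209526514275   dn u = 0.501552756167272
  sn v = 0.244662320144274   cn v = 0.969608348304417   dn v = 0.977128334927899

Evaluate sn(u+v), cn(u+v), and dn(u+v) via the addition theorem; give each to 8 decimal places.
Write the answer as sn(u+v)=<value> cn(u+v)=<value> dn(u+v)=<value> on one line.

sn(u+v)=0.97490828 cn(u+v)=-0.22260695 dn(u+v)=0.53103434

m = k² = 0.755437367281
D = 1 − m·sn²u·sn²v = 0.9551983535930326
sn(u+v) = (sn u·cn v·dn v + sn v·cn u·dn u)/D = 0.9312307801232965/0.9551983535930326 = 0.9749082759831184
cn(u+v) = (cn u·cn v − sn u·sn v·dn u·dn v)/D = -0.2126337904891806/0.9551983535930326 = -0.2226069482734623
dn(u+v) = (dn u·dn v − m·sn u·sn v·cn u·cn v)/D = 0.5072431227956123/0.9551983535930326 = 0.5310343353164174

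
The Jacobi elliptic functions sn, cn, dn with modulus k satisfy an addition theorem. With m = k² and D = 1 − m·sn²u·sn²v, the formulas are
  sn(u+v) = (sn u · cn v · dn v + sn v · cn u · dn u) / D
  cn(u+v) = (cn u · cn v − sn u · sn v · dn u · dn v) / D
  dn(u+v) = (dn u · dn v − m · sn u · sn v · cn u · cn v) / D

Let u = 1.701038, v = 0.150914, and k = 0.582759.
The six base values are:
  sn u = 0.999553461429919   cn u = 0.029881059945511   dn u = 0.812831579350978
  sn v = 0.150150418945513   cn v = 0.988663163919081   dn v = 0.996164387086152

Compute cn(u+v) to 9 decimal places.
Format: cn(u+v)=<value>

cn(u+v)=-0.092691343

m = k² = 0.339608052081
D = 1 − m·sn²u·sn²v = 0.992350322429584
cn(u+v) = (cn u·cn v − sn u·sn v·dn u·dn v)/D = -0.09198228418914312/0.992350322429584 = -0.09269134307725292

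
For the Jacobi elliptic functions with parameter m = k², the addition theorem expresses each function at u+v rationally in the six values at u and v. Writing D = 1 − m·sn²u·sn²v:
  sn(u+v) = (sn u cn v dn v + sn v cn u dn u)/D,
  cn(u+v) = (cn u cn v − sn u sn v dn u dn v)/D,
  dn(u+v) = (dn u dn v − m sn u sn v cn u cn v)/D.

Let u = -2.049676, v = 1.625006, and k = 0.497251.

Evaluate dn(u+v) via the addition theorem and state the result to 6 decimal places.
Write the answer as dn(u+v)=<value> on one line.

dn(u+v)=0.979075

sn u = -0.9496302256713912, cn u = -0.3133726766827359, dn u = 0.8814889875916231
sn v = 0.9986780900835016, cn v = 0.05140109324877601, dn v = 0.8679831323274339
m = k² = 0.247258557001
D = 1 − m·sn²u·sn²v = 0.7776119570552724
dn(u+v) = (dn u·dn v − m·sn u·sn v·cn u·cn v)/D = 0.7613404170578689/0.7776119570552724 = 0.9790749874024289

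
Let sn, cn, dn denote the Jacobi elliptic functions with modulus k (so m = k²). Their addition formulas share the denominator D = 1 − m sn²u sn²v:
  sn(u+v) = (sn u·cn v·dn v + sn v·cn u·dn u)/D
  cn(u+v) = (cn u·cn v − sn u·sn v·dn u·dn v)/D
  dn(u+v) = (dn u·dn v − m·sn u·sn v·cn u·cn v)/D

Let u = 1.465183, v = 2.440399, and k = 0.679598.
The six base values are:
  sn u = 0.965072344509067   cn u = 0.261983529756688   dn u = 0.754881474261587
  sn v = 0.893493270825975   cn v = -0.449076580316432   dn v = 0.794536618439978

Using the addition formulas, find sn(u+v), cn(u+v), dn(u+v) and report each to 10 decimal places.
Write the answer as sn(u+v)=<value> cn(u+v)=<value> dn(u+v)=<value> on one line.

m = k² = 0.461853441604
D = 1 − m·sn²u·sn²v = 0.6565950924700701
sn(u+v) = (sn u·cn v·dn v + sn v·cn u·dn u)/D = -0.1676422793487818/0.6565950924700701 = -0.2553206401804222
cn(u+v) = (cn u·cn v − sn u·sn v·dn u·dn v)/D = -0.6348331919729189/0.6565950924700701 = -0.9668564374806941
dn(u+v) = (dn u·dn v − m·sn u·sn v·cn u·cn v)/D = 0.6466353043996089/0.6565950924700701 = 0.984831156698121

sn(u+v)=-0.2553206402 cn(u+v)=-0.9668564375 dn(u+v)=0.9848311567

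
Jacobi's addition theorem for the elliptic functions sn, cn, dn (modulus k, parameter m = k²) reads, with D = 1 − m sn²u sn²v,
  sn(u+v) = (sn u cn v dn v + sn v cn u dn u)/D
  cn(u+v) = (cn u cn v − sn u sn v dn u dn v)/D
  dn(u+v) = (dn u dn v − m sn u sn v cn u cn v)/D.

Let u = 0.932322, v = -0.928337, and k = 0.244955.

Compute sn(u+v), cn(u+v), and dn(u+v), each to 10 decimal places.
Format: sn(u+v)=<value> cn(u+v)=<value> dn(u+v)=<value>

sn(u+v)=0.0039849888 cn(u+v)=0.9999920599 dn(u+v)=0.9999995236

sn u = 0.7989345143013719, cn u = 0.6014180258838531, dn u = 0.980663211426163
sn v = -0.7965779738233414, cn v = 0.6045357984598596, dn v = 0.9807782311662774
m = k² = 0.060002952025
D = 1 − m·sn²u·sn²v = 0.9756974653514626
sn(u+v) = (sn u·cn v·dn v + sn v·cn u·dn u)/D = 0.003888143491168148/0.9756974653514626 = 0.003984988820041234
cn(u+v) = (cn u·cn v − sn u·sn v·dn u·dn v)/D = 0.9756897182165346/0.9756974653514626 = 0.9999920599005295
dn(u+v) = (dn u·dn v − m·sn u·sn v·cn u·cn v)/D = 0.975697000502232/0.9756974653514626 = 0.9999995235723704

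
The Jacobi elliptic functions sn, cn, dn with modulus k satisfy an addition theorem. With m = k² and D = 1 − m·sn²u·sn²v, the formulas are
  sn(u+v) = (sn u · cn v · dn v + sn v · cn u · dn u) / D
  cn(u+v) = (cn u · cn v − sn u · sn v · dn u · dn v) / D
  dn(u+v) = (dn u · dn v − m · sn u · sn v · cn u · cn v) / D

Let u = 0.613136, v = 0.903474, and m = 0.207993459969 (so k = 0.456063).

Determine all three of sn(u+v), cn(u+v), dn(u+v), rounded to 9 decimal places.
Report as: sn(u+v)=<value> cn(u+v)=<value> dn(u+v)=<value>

sn(u+v)=0.991434493 cn(u+v)=0.130604924 dn(u+v)=0.891938574

sn u = 0.5693751193337705, cn u = 0.8220778390661401, dn u = 0.9656971630300792
sn v = 0.7719122935696049, cn v = 0.6357290390064875, dn v = 0.935984716949884
m = k² = 0.207993459969
D = 1 − m·sn²u·sn²v = 0.9598225318610049
sn(u+v) = (sn u·cn v·dn v + sn v·cn u·dn u)/D = 0.9516011651511352/0.9598225318610049 = 0.9914344929015895
cn(u+v) = (cn u·cn v − sn u·sn v·dn u·dn v)/D = 0.1253575492384557/0.9598225318610049 = 0.1306049244284766
dn(u+v) = (dn u·dn v − m·sn u·sn v·cn u·cn v)/D = 0.8561027398831586/0.9598225318610049 = 0.8919385735019749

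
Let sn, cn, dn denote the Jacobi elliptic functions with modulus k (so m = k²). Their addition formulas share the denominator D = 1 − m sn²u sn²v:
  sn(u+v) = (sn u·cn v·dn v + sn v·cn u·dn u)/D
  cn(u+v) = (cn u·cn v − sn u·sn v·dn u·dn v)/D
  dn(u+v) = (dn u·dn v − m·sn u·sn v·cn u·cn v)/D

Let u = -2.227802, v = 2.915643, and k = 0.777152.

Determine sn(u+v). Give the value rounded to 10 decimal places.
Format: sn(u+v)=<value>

sn(u+v)=0.6117844076

sn u = -0.9849549898492695, cn u = -0.1728110759500831, dn u = 0.6434837884700231
sn v = 0.790826914614096, cn v = -0.6120398607296337, dn v = 0.7888445921446508
m = k² = 0.603965231104
D = 1 − m·sn²u·sn²v = 0.6335560209313184
sn(u+v) = (sn u·cn v·dn v + sn v·cn u·dn u)/D = 0.3875996949517774/0.6335560209313184 = 0.6117844076077303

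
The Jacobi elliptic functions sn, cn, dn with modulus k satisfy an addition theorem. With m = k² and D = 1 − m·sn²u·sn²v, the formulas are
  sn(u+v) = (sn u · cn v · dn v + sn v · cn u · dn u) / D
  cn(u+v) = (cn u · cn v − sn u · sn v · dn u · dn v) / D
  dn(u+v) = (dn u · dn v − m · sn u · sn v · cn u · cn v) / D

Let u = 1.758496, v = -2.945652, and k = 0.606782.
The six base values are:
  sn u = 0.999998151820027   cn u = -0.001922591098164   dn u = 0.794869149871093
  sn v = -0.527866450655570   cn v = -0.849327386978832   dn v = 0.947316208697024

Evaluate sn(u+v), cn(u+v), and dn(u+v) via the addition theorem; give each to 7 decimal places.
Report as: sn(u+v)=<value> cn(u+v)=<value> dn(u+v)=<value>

m = k² = 0.368184395524
D = 1 − m·sn²u·sn²v = 0.8974083784767153
sn(u+v) = (sn u·cn v·dn v + sn v·cn u·dn u)/D = -0.8037734232452381/0.8974083784767153 = -0.895660707569484
cn(u+v) = (cn u·cn v − sn u·sn v·dn u·dn v)/D = 0.3991116157728798/0.8974083784767153 = 0.444738009300005
dn(u+v) = (dn u·dn v − m·sn u·sn v·cn u·cn v)/D = 0.75330978837306/0.8974083784767153 = 0.8394280758240167

sn(u+v)=-0.8956607 cn(u+v)=0.4447380 dn(u+v)=0.8394281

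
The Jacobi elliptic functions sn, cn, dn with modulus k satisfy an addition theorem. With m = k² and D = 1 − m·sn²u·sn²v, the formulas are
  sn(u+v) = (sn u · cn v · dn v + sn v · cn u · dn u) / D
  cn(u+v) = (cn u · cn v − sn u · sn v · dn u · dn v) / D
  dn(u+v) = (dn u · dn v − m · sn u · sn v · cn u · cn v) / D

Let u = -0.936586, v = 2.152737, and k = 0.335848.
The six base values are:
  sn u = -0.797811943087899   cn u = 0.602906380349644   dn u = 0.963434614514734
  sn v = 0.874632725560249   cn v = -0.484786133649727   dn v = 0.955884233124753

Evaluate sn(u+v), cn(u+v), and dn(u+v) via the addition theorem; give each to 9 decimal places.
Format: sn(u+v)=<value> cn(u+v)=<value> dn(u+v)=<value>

sn(u+v)=0.928753552 cn(u+v)=0.370697774 dn(u+v)=0.950108362

m = k² = 0.112793879104
D = 1 − m·sn²u·sn²v = 0.9450790494186742
sn(u+v) = (sn u·cn v·dn v + sn v·cn u·dn u)/D = 0.8777455242373423/0.9450790494186742 = 0.928753552178784
cn(u+v) = (cn u·cn v − sn u·sn v·dn u·dn v)/D = 0.3503386994487164/0.9450790494186742 = 0.3706977735504904
dn(u+v) = (dn u·dn v − m·sn u·sn v·cn u·cn v)/D = 0.8979275074615797/0.9450790494186742 = 0.9501083618496275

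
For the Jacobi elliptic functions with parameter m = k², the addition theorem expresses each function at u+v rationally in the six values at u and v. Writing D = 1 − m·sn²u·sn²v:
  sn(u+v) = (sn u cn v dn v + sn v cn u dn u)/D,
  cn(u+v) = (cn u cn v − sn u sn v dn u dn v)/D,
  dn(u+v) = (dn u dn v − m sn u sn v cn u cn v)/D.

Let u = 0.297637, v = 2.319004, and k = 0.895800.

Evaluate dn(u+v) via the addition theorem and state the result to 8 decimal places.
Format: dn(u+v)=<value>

sn u = 0.2899589485653007, cn u = 0.9570390839181571, dn u = 0.9656771807935499
sn v = 0.9996880325919348, cn v = -0.0249767390278762, dn v = 0.4450201828703371
m = k² = 0.80245764
D = 1 − m·sn²u·sn²v = 0.9325745063128646
dn(u+v) = (dn u·dn v − m·sn u·sn v·cn u·cn v)/D = 0.435306011551004/0.9325745063128646 = 0.4667788027704946

dn(u+v)=0.46677880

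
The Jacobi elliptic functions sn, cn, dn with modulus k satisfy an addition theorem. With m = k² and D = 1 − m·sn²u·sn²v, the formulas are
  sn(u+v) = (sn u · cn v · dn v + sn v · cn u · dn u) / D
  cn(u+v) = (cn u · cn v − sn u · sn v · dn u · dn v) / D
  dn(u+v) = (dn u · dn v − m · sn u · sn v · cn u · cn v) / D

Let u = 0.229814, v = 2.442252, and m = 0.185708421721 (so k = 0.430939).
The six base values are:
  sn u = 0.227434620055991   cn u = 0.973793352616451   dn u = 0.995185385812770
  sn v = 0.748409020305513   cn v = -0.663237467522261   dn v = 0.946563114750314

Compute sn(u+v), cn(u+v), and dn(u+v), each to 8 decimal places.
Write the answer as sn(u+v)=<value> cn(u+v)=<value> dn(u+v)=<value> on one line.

m = k² = 0.185708421721
D = 1 − m·sn²u·sn²v = 0.9946194983017729
sn(u+v) = (sn u·cn v·dn v + sn v·cn u·dn u)/D = 0.5825042860305693/0.9946194983017729 = 0.5856554059367881
cn(u+v) = (cn u·cn v − sn u·sn v·dn u·dn v)/D = -0.8061989228212148/0.9946194983017729 = -0.8105601430473965
dn(u+v) = (dn u·dn v − m·sn u·sn v·cn u·cn v)/D = 0.9624214206609493/0.9946194983017729 = 0.9676277433774433

sn(u+v)=0.58565541 cn(u+v)=-0.81056014 dn(u+v)=0.96762774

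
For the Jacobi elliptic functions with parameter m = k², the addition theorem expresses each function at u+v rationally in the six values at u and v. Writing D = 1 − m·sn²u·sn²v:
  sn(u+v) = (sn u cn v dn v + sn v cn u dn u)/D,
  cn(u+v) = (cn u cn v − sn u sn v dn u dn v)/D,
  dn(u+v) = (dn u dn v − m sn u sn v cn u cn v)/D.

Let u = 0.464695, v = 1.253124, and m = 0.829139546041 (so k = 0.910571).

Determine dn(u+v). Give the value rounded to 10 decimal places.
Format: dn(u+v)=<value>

sn u = 0.4363270121833487, cn u = 0.8997881630912644, dn u = 0.9176858761116058
sn v = 0.8698541794989188, cn v = 0.4933089360717712, dn v = 0.6104380686177279
m = k² = 0.829139546041
D = 1 − m·sn²u·sn²v = 0.8805613904693245
dn(u+v) = (dn u·dn v − m·sn u·sn v·cn u·cn v)/D = 0.4205067864248511/0.8805613904693245 = 0.477543974759929

dn(u+v)=0.4775439748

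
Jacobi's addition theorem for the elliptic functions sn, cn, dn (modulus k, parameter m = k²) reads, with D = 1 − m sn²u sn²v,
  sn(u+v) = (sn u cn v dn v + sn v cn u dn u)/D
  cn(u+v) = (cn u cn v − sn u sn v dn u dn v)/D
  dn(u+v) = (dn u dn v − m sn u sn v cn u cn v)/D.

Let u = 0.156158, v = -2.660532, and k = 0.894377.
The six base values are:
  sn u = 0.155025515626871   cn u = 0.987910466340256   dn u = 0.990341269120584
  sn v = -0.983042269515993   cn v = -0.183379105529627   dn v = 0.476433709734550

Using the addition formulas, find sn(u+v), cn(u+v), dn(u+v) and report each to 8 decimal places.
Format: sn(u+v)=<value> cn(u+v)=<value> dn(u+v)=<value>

sn(u+v)=-0.99378409 cn(u+v)=-0.11132469 dn(u+v)=0.45826108

m = k² = 0.799910218129
D = 1 − m·sn²u·sn²v = 0.9814222977421975
sn(u+v) = (sn u·cn v·dn v + sn v·cn u·dn u)/D = -0.9753218629078064/0.9814222977421975 = -0.9937840877994871
cn(u+v) = (cn u·cn v − sn u·sn v·dn u·dn v)/D = -0.1092565340820434/0.9814222977421975 = -0.1113246910462423
dn(u+v) = (dn u·dn v − m·sn u·sn v·cn u·cn v)/D = 0.4497476433993482/0.9814222977421975 = 0.458261081324534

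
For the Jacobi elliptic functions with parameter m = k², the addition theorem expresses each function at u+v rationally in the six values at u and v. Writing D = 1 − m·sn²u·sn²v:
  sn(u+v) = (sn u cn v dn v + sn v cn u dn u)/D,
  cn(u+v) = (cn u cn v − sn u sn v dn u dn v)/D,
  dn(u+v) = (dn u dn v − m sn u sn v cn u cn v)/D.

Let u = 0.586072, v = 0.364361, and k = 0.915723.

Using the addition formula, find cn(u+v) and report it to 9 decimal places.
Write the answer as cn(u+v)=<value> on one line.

cn(u+v)=0.658703861

sn u = 0.5312567028638752, cn u = 0.8472109038853337, dn u = 0.8736894960643322
sn v = 0.3502241550474059, cn v = 0.9366659176148829, dn v = 0.9471780072270411
m = k² = 0.838548612729
D = 1 − m·sn²u·sn²v = 0.970971186692204
cn(u+v) = (cn u·cn v − sn u·sn v·dn u·dn v)/D = 0.639582469402201/0.970971186692204 = 0.658703860802563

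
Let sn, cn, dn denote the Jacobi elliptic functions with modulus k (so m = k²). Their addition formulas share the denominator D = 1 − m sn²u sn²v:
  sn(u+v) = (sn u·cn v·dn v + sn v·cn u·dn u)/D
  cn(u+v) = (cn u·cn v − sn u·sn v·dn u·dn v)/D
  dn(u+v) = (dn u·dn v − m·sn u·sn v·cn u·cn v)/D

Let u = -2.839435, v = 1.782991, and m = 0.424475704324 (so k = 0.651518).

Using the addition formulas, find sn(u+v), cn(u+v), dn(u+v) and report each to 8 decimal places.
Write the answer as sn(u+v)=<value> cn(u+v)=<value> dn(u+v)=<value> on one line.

sn(u+v)=-0.83609223 cn(u+v)=0.54858890 dn(u+v)=0.83861205

sn u = -0.6622524285015763, cn u = -0.7492808024657809, dn u = 0.9021275830482054
sn v = 0.9999592847682031, cn v = 0.00902379110262159, dn v = 0.7586559564293431
m = k² = 0.424475704324
D = 1 − m·sn²u·sn²v = 0.8138493353571298
sn(u+v) = (sn u·cn v·dn v + sn v·cn u·dn u)/D = -0.6804531069322848/0.8138493353571298 = -0.8360922315353264
cn(u+v) = (cn u·cn v − sn u·sn v·dn u·dn v)/D = 0.4464687110284913/0.8138493353571298 = 0.5485888992371959
dn(u+v) = (dn u·dn v − m·sn u·sn v·cn u·cn v)/D = 0.6825038572139558/0.8138493353571298 = 0.8386120471726656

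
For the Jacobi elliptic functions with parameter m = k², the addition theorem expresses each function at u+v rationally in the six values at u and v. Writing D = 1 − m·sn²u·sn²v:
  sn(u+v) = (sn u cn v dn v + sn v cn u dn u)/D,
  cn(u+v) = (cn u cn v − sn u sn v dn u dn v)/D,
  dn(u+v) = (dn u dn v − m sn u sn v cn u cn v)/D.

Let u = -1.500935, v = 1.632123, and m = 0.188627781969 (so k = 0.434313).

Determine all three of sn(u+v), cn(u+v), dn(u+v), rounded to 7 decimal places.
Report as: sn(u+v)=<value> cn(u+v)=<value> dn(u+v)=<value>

sn(u+v)=0.1307419 cn(u+v)=0.9914164 dn(u+v)=0.9983865

sn u = -0.9905044280773857, cn u = 0.1374808276054925, dn u = 0.9027388700950393
sn v = 0.9998069900497824, cn v = 0.01964644109232664, dn v = 0.9008024339896591
m = k² = 0.188627781969
D = 1 − m·sn²u·sn²v = 0.8150088985067021
sn(u+v) = (sn u·cn v·dn v + sn v·cn u·dn u)/D = 0.1065558191622113/0.8150088985067021 = 0.1307419089011764
cn(u+v) = (cn u·cn v − sn u·sn v·dn u·dn v)/D = 0.8080132189808394/0.8150088985067021 = 0.9914164378589234
dn(u+v) = (dn u·dn v − m·sn u·sn v·cn u·cn v)/D = 0.813693921515218/0.8150088985067021 = 0.998386548915118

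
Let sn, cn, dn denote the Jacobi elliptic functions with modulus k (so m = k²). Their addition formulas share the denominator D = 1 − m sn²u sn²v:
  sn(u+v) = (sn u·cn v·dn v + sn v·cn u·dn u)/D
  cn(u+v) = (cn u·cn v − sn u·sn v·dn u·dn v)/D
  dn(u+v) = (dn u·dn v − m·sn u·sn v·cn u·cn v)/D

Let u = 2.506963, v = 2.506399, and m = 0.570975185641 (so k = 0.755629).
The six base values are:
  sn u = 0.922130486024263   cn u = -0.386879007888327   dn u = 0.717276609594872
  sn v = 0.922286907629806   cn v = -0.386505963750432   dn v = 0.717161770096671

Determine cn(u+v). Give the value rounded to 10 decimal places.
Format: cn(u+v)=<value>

cn(u+v)=-0.4905375739

m = k² = 0.570975185641
D = 1 − m·sn²u·sn²v = 0.5870151862615973
cn(u+v) = (cn u·cn v − sn u·sn v·dn u·dn v)/D = -0.2879530053006364/0.5870151862615973 = -0.4905375738819695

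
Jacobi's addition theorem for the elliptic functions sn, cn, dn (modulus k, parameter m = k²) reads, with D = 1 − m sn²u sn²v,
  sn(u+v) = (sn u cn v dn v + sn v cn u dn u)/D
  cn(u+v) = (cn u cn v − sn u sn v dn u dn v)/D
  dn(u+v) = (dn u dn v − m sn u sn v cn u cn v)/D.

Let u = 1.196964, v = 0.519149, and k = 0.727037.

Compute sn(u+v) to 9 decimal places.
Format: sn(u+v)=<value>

sn(u+v)=0.993717402

sn u = 0.8837893107805614, cn u = 0.4678850864795972, dn u = 0.7662458305227853
sn v = 0.4860245550638031, cn v = 0.8739451538140321, dn v = 0.9354882366122668
m = k² = 0.528582799369
D = 1 − m·sn²u·sn²v = 0.9024725344141852
sn(u+v) = (sn u·cn v·dn v + sn v·cn u·dn u)/D = 0.8968026627064531/0.9024725344141852 = 0.993717402478722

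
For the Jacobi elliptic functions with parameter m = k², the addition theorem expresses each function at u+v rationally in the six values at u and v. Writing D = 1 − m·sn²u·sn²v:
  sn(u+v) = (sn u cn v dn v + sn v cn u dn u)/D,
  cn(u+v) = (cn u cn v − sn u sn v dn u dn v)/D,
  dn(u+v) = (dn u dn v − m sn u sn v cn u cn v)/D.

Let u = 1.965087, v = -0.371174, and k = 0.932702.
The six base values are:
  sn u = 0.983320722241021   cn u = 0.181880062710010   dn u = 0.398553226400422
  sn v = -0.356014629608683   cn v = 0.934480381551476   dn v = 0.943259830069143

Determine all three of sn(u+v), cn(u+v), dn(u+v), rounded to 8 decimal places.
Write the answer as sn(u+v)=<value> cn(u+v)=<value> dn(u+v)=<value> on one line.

m = k² = 0.869933020804
D = 1 − m·sn²u·sn²v = 0.8933865767482257
sn(u+v) = (sn u·cn v·dn v + sn v·cn u·dn u)/D = 0.8409486224949359/0.8933865767482257 = 0.941304295790793
cn(u+v) = (cn u·cn v − sn u·sn v·dn u·dn v)/D = 0.3015708703402622/0.8933865767482257 = 0.3375592136585805
dn(u+v) = (dn u·dn v − m·sn u·sn v·cn u·cn v)/D = 0.4277004247138928/0.8933865767482257 = 0.4787405988017518

sn(u+v)=0.94130430 cn(u+v)=0.33755921 dn(u+v)=0.47874060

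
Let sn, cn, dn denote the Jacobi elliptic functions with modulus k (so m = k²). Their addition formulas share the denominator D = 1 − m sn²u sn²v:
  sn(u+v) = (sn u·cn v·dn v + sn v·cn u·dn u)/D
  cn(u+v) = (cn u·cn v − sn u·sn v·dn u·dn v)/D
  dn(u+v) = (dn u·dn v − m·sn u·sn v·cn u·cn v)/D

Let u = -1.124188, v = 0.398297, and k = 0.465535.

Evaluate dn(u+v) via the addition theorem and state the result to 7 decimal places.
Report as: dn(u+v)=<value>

sn u = -0.8840441417262594, cn u = 0.4674034183438129, dn u = 0.9113856073392413
sn v = 0.3858133981562964, cn v = 0.9225768378856533, dn v = 0.9837379616073907
m = k² = 0.216722836225
D = 1 − m·sn²u·sn²v = 0.9747880064460897
dn(u+v) = (dn u·dn v − m·sn u·sn v·cn u·cn v)/D = 0.9284396320356737/0.9747880064460897 = 0.9524528675938534

dn(u+v)=0.9524529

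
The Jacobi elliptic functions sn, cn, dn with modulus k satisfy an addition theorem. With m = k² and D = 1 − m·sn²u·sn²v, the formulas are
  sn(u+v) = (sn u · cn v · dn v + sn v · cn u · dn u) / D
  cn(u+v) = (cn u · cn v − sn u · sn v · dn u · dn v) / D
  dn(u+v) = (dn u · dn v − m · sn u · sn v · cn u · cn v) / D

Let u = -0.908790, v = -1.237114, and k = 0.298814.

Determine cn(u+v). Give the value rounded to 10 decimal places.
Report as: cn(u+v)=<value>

cn(u+v)=-0.4931257053

sn u = -0.7829163412425684, cn u = 0.6221269987834881, dn u = 0.9722495044802302
sn v = -0.937855951101336, cn v = 0.3470248045656224, dn v = 0.9599286571662462
m = k² = 0.089289806596
D = 1 − m·sn²u·sn²v = 0.9518601342167065
cn(u+v) = (cn u·cn v − sn u·sn v·dn u·dn v)/D = -0.469386700050379/0.9518601342167065 = -0.4931257053187138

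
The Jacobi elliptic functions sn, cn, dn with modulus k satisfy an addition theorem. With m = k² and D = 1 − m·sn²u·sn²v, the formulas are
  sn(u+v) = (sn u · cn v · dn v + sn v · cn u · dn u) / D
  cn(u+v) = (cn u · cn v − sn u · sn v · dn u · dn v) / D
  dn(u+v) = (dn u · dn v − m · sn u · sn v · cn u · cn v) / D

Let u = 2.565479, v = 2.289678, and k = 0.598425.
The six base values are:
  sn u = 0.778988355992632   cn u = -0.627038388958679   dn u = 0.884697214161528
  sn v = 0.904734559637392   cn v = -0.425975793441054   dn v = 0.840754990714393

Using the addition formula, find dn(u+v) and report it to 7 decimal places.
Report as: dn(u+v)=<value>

m = k² = 0.358112480625
D = 1 − m·sn²u·sn²v = 0.8221213809209233
dn(u+v) = (dn u·dn v − m·sn u·sn v·cn u·cn v)/D = 0.6763995115826632/0.8221213809209233 = 0.8227489605305904

dn(u+v)=0.8227490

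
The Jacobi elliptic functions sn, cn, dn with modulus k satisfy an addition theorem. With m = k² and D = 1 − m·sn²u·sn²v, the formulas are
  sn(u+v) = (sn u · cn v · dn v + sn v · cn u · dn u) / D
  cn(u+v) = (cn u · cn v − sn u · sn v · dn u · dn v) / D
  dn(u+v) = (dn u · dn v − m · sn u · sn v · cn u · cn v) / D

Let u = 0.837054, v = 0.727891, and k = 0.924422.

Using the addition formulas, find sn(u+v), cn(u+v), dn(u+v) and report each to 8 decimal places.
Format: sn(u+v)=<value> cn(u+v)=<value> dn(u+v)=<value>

sn u = 0.6929144904640556, cn u = 0.7210197701207216, dn u = 0.7679203029527222
sn v = 0.6281419818359249, cn v = 0.7780987409418143, dn v = 0.8141402603637
m = k² = 0.854556034084
D = 1 − m·sn²u·sn²v = 0.838111696083606
sn(u+v) = (sn u·cn v·dn v + sn v·cn u·dn u)/D = 0.7867417644537374/0.838111696083606 = 0.9387075352009595
cn(u+v) = (cn u·cn v − sn u·sn v·dn u·dn v)/D = 0.2889093476790924/0.838111696083606 = 0.3447146114642364
dn(u+v) = (dn u·dn v − m·sn u·sn v·cn u·cn v)/D = 0.4165248936696016/0.838111696083606 = 0.496980170561957

sn(u+v)=0.93870754 cn(u+v)=0.34471461 dn(u+v)=0.49698017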